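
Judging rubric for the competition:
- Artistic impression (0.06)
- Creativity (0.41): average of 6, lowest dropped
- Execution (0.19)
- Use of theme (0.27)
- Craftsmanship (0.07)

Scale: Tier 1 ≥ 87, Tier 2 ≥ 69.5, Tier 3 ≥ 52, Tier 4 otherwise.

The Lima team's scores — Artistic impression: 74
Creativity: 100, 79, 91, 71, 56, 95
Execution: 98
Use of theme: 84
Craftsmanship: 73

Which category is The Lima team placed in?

Creativity: drop 56 → average of remaining 5 = 436/5 = 87.2
Weighted total:
  Artistic impression 74 × 0.06 = 4.44
  Creativity 87.2 × 0.41 = 35.752
  Execution 98 × 0.19 = 18.62
  Use of theme 84 × 0.27 = 22.68
  Craftsmanship 73 × 0.07 = 5.11
Sum = 86.602
86.602 is ≥ 69.5 and < 87 → Tier 2

Tier 2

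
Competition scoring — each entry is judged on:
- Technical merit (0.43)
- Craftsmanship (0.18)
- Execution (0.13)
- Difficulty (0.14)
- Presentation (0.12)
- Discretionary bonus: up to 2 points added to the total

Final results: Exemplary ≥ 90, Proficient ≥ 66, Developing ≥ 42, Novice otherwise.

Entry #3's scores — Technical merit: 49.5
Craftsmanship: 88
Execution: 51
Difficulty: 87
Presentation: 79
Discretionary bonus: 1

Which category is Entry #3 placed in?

Weighted total:
  Technical merit 49.5 × 0.43 = 21.285
  Craftsmanship 88 × 0.18 = 15.84
  Execution 51 × 0.13 = 6.63
  Difficulty 87 × 0.14 = 12.18
  Presentation 79 × 0.12 = 9.48
Sum = 65.415
Discretionary bonus: 65.415 + 1 = 66.415
66.415 is ≥ 66 and < 90 → Proficient

Proficient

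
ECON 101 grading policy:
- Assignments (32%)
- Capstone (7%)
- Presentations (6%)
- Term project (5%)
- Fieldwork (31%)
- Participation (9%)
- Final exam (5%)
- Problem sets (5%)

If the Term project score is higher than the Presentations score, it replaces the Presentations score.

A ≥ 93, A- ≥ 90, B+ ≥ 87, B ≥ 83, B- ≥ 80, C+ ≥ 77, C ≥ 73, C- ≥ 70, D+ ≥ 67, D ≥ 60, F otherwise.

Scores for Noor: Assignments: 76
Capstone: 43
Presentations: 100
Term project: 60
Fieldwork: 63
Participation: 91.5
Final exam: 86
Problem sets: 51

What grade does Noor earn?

C-

Term project (60) ≤ Presentations (100), so Presentations stays at 100.
Weighted total:
  Assignments 76 × 0.32 = 24.32
  Capstone 43 × 0.07 = 3.01
  Presentations 100 × 0.06 = 6
  Term project 60 × 0.05 = 3
  Fieldwork 63 × 0.31 = 19.53
  Participation 91.5 × 0.09 = 8.235
  Final exam 86 × 0.05 = 4.3
  Problem sets 51 × 0.05 = 2.55
Sum = 70.945
70.945 is ≥ 70 and < 73 → C-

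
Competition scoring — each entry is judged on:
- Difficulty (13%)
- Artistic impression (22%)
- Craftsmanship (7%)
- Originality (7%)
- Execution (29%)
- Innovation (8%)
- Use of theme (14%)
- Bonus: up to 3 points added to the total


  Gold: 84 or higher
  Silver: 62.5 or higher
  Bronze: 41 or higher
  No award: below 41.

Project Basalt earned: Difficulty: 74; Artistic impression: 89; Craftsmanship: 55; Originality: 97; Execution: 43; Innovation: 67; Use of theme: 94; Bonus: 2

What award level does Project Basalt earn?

Silver

Weighted total:
  Difficulty 74 × 0.13 = 9.62
  Artistic impression 89 × 0.22 = 19.58
  Craftsmanship 55 × 0.07 = 3.85
  Originality 97 × 0.07 = 6.79
  Execution 43 × 0.29 = 12.47
  Innovation 67 × 0.08 = 5.36
  Use of theme 94 × 0.14 = 13.16
Sum = 70.83
Bonus: 70.83 + 2 = 72.83
72.83 is ≥ 62.5 and < 84 → Silver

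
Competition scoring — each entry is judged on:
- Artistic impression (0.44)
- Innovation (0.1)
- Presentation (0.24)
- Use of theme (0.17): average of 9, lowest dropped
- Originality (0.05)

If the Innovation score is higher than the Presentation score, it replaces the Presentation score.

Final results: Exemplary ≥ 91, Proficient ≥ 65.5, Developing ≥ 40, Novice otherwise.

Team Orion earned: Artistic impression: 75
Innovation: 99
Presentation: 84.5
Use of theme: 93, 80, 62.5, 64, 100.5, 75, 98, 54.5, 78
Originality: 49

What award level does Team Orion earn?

Use of theme: drop 54.5 → average of remaining 8 = 651/8 = 81.375
Innovation (99) > Presentation (84.5), so Presentation counts as 99.
Weighted total:
  Artistic impression 75 × 0.44 = 33
  Innovation 99 × 0.1 = 9.9
  Presentation 99 × 0.24 = 23.76
  Use of theme 81.375 × 0.17 = 13.83375
  Originality 49 × 0.05 = 2.45
Sum = 82.94375
82.94375 is ≥ 65.5 and < 91 → Proficient

Proficient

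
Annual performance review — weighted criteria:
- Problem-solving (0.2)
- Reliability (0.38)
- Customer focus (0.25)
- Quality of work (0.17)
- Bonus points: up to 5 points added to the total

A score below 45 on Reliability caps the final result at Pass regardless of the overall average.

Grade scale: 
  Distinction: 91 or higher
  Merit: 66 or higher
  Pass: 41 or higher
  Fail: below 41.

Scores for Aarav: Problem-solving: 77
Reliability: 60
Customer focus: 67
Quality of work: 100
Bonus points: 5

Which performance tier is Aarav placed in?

Merit

Reliability score 60 ≥ 45: minimum met.
Weighted total:
  Problem-solving 77 × 0.2 = 15.4
  Reliability 60 × 0.38 = 22.8
  Customer focus 67 × 0.25 = 16.75
  Quality of work 100 × 0.17 = 17
Sum = 71.95
Bonus points: 71.95 + 5 = 76.95
76.95 is ≥ 66 and < 91 → Merit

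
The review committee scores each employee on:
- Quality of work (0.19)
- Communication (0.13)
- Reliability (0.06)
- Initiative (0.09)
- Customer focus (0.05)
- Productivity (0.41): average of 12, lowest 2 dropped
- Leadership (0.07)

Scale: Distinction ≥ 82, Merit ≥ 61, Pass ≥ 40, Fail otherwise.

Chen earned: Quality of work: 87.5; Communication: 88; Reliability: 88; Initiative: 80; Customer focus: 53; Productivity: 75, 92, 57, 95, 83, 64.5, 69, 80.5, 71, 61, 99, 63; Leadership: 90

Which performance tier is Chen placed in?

Merit

Productivity: drop 57, 61 → average of remaining 10 = 792/10 = 79.2
Weighted total:
  Quality of work 87.5 × 0.19 = 16.625
  Communication 88 × 0.13 = 11.44
  Reliability 88 × 0.06 = 5.28
  Initiative 80 × 0.09 = 7.2
  Customer focus 53 × 0.05 = 2.65
  Productivity 79.2 × 0.41 = 32.472
  Leadership 90 × 0.07 = 6.3
Sum = 81.967
81.967 is ≥ 61 and < 82 → Merit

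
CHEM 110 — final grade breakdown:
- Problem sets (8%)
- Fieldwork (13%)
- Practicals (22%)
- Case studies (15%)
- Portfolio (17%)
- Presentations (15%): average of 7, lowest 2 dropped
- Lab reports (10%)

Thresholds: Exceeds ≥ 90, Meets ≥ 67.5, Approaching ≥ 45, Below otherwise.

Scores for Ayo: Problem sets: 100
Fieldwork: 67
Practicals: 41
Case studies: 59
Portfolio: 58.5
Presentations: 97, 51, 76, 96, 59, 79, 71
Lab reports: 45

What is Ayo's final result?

Approaching

Presentations: drop 51, 59 → average of remaining 5 = 419/5 = 83.8
Weighted total:
  Problem sets 100 × 0.08 = 8
  Fieldwork 67 × 0.13 = 8.71
  Practicals 41 × 0.22 = 9.02
  Case studies 59 × 0.15 = 8.85
  Portfolio 58.5 × 0.17 = 9.945
  Presentations 83.8 × 0.15 = 12.57
  Lab reports 45 × 0.1 = 4.5
Sum = 61.595
61.595 is ≥ 45 and < 67.5 → Approaching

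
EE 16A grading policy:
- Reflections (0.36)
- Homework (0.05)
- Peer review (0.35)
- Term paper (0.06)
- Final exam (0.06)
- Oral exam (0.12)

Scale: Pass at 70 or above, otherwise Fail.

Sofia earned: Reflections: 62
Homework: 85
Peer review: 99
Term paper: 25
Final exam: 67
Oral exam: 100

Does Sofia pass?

Pass

Weighted total:
  Reflections 62 × 0.36 = 22.32
  Homework 85 × 0.05 = 4.25
  Peer review 99 × 0.35 = 34.65
  Term paper 25 × 0.06 = 1.5
  Final exam 67 × 0.06 = 4.02
  Oral exam 100 × 0.12 = 12
Sum = 78.74
78.74 ≥ 70 → Pass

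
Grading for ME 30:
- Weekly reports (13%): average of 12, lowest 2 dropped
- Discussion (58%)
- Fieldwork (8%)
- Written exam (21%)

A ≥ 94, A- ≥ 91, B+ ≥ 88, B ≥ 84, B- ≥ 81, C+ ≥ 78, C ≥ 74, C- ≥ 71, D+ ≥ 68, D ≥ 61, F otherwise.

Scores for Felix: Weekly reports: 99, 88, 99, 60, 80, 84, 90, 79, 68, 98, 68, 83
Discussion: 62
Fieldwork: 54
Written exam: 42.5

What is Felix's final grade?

Weekly reports: drop 60, 68 → average of remaining 10 = 868/10 = 86.8
Weighted total:
  Weekly reports 86.8 × 0.13 = 11.284
  Discussion 62 × 0.58 = 35.96
  Fieldwork 54 × 0.08 = 4.32
  Written exam 42.5 × 0.21 = 8.925
Sum = 60.489
60.489 < 61 → F

F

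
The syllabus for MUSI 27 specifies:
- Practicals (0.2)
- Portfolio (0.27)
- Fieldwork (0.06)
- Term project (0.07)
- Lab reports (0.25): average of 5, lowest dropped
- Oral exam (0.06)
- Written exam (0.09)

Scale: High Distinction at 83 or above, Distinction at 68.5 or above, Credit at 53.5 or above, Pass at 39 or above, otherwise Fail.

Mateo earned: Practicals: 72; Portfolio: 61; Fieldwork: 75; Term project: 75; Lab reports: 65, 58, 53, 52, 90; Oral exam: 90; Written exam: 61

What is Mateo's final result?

Lab reports: drop 52 → average of remaining 4 = 266/4 = 66.5
Weighted total:
  Practicals 72 × 0.2 = 14.4
  Portfolio 61 × 0.27 = 16.47
  Fieldwork 75 × 0.06 = 4.5
  Term project 75 × 0.07 = 5.25
  Lab reports 66.5 × 0.25 = 16.625
  Oral exam 90 × 0.06 = 5.4
  Written exam 61 × 0.09 = 5.49
Sum = 68.135
68.135 is ≥ 53.5 and < 68.5 → Credit

Credit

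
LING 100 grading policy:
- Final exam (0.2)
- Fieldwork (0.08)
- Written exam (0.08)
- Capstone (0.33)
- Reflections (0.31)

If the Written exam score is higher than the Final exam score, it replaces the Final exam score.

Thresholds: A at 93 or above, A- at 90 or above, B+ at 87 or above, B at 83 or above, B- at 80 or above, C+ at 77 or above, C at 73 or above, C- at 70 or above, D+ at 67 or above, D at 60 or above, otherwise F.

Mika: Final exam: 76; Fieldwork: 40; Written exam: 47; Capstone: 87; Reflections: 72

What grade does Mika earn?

C

Written exam (47) ≤ Final exam (76), so Final exam stays at 76.
Weighted total:
  Final exam 76 × 0.2 = 15.2
  Fieldwork 40 × 0.08 = 3.2
  Written exam 47 × 0.08 = 3.76
  Capstone 87 × 0.33 = 28.71
  Reflections 72 × 0.31 = 22.32
Sum = 73.19
73.19 is ≥ 73 and < 77 → C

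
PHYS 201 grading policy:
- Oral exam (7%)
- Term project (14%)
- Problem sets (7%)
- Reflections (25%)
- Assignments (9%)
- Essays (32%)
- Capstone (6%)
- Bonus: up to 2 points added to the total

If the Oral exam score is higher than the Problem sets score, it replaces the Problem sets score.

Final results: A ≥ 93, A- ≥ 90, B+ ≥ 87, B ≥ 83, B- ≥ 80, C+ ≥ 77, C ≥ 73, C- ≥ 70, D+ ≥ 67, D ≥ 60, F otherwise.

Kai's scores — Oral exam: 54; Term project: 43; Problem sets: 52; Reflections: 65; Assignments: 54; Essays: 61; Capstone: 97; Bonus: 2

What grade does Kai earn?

D

Oral exam (54) > Problem sets (52), so Problem sets counts as 54.
Weighted total:
  Oral exam 54 × 0.07 = 3.78
  Term project 43 × 0.14 = 6.02
  Problem sets 54 × 0.07 = 3.78
  Reflections 65 × 0.25 = 16.25
  Assignments 54 × 0.09 = 4.86
  Essays 61 × 0.32 = 19.52
  Capstone 97 × 0.06 = 5.82
Sum = 60.03
Bonus: 60.03 + 2 = 62.03
62.03 is ≥ 60 and < 67 → D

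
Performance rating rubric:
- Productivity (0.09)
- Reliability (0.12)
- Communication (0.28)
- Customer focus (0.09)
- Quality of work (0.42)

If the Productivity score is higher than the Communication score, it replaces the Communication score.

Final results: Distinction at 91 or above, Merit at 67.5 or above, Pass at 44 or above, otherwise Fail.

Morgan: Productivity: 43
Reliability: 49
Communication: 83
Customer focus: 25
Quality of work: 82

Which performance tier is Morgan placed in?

Productivity (43) ≤ Communication (83), so Communication stays at 83.
Weighted total:
  Productivity 43 × 0.09 = 3.87
  Reliability 49 × 0.12 = 5.88
  Communication 83 × 0.28 = 23.24
  Customer focus 25 × 0.09 = 2.25
  Quality of work 82 × 0.42 = 34.44
Sum = 69.68
69.68 is ≥ 67.5 and < 91 → Merit

Merit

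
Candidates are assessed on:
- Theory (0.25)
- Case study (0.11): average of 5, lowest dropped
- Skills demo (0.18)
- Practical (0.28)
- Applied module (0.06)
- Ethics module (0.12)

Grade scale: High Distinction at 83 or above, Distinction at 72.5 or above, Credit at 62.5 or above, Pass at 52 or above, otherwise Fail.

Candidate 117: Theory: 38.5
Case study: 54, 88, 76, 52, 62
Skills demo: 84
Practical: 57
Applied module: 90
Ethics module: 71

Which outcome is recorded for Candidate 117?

Pass

Case study: drop 52 → average of remaining 4 = 280/4 = 70
Weighted total:
  Theory 38.5 × 0.25 = 9.625
  Case study 70 × 0.11 = 7.7
  Skills demo 84 × 0.18 = 15.12
  Practical 57 × 0.28 = 15.96
  Applied module 90 × 0.06 = 5.4
  Ethics module 71 × 0.12 = 8.52
Sum = 62.325
62.325 is ≥ 52 and < 62.5 → Pass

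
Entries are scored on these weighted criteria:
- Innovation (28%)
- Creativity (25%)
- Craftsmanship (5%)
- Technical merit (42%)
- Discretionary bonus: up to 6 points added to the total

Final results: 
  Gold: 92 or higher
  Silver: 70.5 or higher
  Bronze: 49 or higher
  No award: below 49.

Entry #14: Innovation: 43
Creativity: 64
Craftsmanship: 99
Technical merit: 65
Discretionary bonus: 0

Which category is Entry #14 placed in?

Weighted total:
  Innovation 43 × 0.28 = 12.04
  Creativity 64 × 0.25 = 16
  Craftsmanship 99 × 0.05 = 4.95
  Technical merit 65 × 0.42 = 27.3
Sum = 60.29
Discretionary bonus: 60.29 + 0 = 60.29
60.29 is ≥ 49 and < 70.5 → Bronze

Bronze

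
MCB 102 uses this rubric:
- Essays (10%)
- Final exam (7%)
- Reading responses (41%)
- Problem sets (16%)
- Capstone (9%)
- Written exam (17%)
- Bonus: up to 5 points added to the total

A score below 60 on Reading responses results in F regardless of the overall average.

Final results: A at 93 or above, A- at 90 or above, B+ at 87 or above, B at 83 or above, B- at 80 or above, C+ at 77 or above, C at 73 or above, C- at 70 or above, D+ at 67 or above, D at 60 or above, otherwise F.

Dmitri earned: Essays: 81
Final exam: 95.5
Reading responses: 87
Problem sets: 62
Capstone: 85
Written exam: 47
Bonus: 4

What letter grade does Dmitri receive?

Reading responses score 87 ≥ 60: minimum met.
Weighted total:
  Essays 81 × 0.1 = 8.1
  Final exam 95.5 × 0.07 = 6.685
  Reading responses 87 × 0.41 = 35.67
  Problem sets 62 × 0.16 = 9.92
  Capstone 85 × 0.09 = 7.65
  Written exam 47 × 0.17 = 7.99
Sum = 76.015
Bonus: 76.015 + 4 = 80.015
80.015 is ≥ 80 and < 83 → B-

B-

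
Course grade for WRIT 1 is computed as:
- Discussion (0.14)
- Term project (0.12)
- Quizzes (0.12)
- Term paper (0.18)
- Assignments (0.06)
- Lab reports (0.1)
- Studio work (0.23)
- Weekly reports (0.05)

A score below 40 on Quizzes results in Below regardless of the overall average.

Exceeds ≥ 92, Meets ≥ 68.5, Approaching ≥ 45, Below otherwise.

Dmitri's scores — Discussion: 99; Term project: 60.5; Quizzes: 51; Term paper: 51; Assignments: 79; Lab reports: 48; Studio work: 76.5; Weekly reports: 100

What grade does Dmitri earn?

Meets

Quizzes score 51 ≥ 40: minimum met.
Weighted total:
  Discussion 99 × 0.14 = 13.86
  Term project 60.5 × 0.12 = 7.26
  Quizzes 51 × 0.12 = 6.12
  Term paper 51 × 0.18 = 9.18
  Assignments 79 × 0.06 = 4.74
  Lab reports 48 × 0.1 = 4.8
  Studio work 76.5 × 0.23 = 17.595
  Weekly reports 100 × 0.05 = 5
Sum = 68.555
68.555 is ≥ 68.5 and < 92 → Meets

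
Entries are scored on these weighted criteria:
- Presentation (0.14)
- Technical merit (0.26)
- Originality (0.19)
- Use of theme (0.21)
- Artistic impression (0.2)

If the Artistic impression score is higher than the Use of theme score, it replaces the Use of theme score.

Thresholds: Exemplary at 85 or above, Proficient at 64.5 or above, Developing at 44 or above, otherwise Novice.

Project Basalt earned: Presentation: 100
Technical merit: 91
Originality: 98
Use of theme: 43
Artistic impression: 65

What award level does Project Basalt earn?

Proficient

Artistic impression (65) > Use of theme (43), so Use of theme counts as 65.
Weighted total:
  Presentation 100 × 0.14 = 14
  Technical merit 91 × 0.26 = 23.66
  Originality 98 × 0.19 = 18.62
  Use of theme 65 × 0.21 = 13.65
  Artistic impression 65 × 0.2 = 13
Sum = 82.93
82.93 is ≥ 64.5 and < 85 → Proficient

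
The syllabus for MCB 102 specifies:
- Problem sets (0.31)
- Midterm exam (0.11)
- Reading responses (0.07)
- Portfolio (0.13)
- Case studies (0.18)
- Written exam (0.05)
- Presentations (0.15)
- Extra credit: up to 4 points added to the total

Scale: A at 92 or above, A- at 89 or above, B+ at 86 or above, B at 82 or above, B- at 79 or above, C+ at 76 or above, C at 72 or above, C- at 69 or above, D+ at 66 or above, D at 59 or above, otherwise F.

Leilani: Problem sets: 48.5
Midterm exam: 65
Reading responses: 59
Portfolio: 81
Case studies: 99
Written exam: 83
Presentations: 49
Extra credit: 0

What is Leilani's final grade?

D+

Weighted total:
  Problem sets 48.5 × 0.31 = 15.035
  Midterm exam 65 × 0.11 = 7.15
  Reading responses 59 × 0.07 = 4.13
  Portfolio 81 × 0.13 = 10.53
  Case studies 99 × 0.18 = 17.82
  Written exam 83 × 0.05 = 4.15
  Presentations 49 × 0.15 = 7.35
Sum = 66.165
Extra credit: 66.165 + 0 = 66.165
66.165 is ≥ 66 and < 69 → D+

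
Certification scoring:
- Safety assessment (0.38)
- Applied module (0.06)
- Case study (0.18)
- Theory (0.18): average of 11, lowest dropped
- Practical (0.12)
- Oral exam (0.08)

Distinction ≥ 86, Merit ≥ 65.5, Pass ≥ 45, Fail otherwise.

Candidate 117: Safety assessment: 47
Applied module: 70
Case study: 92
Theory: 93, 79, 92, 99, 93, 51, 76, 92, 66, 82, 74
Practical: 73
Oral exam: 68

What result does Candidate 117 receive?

Merit

Theory: drop 51 → average of remaining 10 = 846/10 = 84.6
Weighted total:
  Safety assessment 47 × 0.38 = 17.86
  Applied module 70 × 0.06 = 4.2
  Case study 92 × 0.18 = 16.56
  Theory 84.6 × 0.18 = 15.228
  Practical 73 × 0.12 = 8.76
  Oral exam 68 × 0.08 = 5.44
Sum = 68.048
68.048 is ≥ 65.5 and < 86 → Merit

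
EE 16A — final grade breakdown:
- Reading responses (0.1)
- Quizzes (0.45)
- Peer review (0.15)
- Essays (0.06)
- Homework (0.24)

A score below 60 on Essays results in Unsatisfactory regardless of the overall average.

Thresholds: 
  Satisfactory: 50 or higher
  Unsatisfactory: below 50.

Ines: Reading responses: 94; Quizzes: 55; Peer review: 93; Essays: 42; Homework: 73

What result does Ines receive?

Essays score 42 < 60: minimum not met.
Weighted total:
  Reading responses 94 × 0.1 = 9.4
  Quizzes 55 × 0.45 = 24.75
  Peer review 93 × 0.15 = 13.95
  Essays 42 × 0.06 = 2.52
  Homework 73 × 0.24 = 17.52
Sum = 68.14
Because the Essays minimum was not met, the result is Unsatisfactory.

Unsatisfactory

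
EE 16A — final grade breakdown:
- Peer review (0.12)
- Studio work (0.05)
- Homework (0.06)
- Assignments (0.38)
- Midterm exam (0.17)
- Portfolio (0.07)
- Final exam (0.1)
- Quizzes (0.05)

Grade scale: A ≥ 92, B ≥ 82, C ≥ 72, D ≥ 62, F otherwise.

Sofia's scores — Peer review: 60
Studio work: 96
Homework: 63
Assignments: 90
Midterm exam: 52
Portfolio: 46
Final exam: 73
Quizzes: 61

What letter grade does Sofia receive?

C

Weighted total:
  Peer review 60 × 0.12 = 7.2
  Studio work 96 × 0.05 = 4.8
  Homework 63 × 0.06 = 3.78
  Assignments 90 × 0.38 = 34.2
  Midterm exam 52 × 0.17 = 8.84
  Portfolio 46 × 0.07 = 3.22
  Final exam 73 × 0.1 = 7.3
  Quizzes 61 × 0.05 = 3.05
Sum = 72.39
72.39 is ≥ 72 and < 82 → C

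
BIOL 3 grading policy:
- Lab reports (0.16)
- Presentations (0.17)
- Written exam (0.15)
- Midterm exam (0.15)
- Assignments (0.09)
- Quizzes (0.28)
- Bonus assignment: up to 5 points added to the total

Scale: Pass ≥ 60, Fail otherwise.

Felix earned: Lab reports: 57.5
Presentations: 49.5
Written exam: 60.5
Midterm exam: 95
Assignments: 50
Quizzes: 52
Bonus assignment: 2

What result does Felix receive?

Pass

Weighted total:
  Lab reports 57.5 × 0.16 = 9.2
  Presentations 49.5 × 0.17 = 8.415
  Written exam 60.5 × 0.15 = 9.075
  Midterm exam 95 × 0.15 = 14.25
  Assignments 50 × 0.09 = 4.5
  Quizzes 52 × 0.28 = 14.56
Sum = 60
Bonus assignment: 60 + 2 = 62
62 ≥ 60 → Pass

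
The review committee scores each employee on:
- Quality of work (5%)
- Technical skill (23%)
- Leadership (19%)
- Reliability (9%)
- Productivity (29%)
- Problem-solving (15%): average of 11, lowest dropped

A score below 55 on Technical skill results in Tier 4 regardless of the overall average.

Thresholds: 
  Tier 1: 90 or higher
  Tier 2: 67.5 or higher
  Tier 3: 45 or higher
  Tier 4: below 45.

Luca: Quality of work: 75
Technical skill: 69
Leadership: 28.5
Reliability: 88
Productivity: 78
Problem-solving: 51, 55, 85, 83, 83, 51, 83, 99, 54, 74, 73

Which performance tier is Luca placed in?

Problem-solving: drop 51 → average of remaining 10 = 740/10 = 74
Technical skill score 69 ≥ 55: minimum met.
Weighted total:
  Quality of work 75 × 0.05 = 3.75
  Technical skill 69 × 0.23 = 15.87
  Leadership 28.5 × 0.19 = 5.415
  Reliability 88 × 0.09 = 7.92
  Productivity 78 × 0.29 = 22.62
  Problem-solving 74 × 0.15 = 11.1
Sum = 66.675
66.675 is ≥ 45 and < 67.5 → Tier 3

Tier 3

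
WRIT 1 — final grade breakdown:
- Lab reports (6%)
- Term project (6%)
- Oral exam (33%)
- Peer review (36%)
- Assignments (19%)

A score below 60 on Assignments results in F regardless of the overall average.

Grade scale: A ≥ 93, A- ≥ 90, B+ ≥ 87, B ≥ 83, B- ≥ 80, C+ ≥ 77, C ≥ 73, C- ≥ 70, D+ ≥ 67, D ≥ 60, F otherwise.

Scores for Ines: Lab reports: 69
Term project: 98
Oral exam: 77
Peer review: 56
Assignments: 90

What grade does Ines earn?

C-

Assignments score 90 ≥ 60: minimum met.
Weighted total:
  Lab reports 69 × 0.06 = 4.14
  Term project 98 × 0.06 = 5.88
  Oral exam 77 × 0.33 = 25.41
  Peer review 56 × 0.36 = 20.16
  Assignments 90 × 0.19 = 17.1
Sum = 72.69
72.69 is ≥ 70 and < 73 → C-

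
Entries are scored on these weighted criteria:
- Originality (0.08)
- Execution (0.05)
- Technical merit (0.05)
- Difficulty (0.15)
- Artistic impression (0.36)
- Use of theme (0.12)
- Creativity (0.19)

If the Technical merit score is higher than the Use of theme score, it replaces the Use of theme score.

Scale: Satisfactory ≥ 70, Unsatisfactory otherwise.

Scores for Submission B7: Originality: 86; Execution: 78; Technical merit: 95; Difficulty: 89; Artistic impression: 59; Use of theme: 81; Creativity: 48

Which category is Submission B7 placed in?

Satisfactory

Technical merit (95) > Use of theme (81), so Use of theme counts as 95.
Weighted total:
  Originality 86 × 0.08 = 6.88
  Execution 78 × 0.05 = 3.9
  Technical merit 95 × 0.05 = 4.75
  Difficulty 89 × 0.15 = 13.35
  Artistic impression 59 × 0.36 = 21.24
  Use of theme 95 × 0.12 = 11.4
  Creativity 48 × 0.19 = 9.12
Sum = 70.64
70.64 ≥ 70 → Satisfactory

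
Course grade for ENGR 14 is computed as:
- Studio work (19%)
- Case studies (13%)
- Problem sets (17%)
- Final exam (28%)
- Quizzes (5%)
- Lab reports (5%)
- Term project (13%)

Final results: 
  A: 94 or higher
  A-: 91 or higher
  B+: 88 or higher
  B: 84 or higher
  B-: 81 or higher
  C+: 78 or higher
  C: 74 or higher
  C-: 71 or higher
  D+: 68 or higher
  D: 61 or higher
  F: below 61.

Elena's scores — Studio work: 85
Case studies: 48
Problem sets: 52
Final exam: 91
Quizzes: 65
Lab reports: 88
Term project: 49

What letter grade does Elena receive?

D+

Weighted total:
  Studio work 85 × 0.19 = 16.15
  Case studies 48 × 0.13 = 6.24
  Problem sets 52 × 0.17 = 8.84
  Final exam 91 × 0.28 = 25.48
  Quizzes 65 × 0.05 = 3.25
  Lab reports 88 × 0.05 = 4.4
  Term project 49 × 0.13 = 6.37
Sum = 70.73
70.73 is ≥ 68 and < 71 → D+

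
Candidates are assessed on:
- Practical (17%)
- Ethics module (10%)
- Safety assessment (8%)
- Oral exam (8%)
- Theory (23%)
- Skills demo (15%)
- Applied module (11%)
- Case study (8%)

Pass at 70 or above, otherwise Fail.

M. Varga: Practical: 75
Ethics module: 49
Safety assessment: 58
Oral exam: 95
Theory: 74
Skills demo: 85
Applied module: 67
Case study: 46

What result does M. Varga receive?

Pass

Weighted total:
  Practical 75 × 0.17 = 12.75
  Ethics module 49 × 0.1 = 4.9
  Safety assessment 58 × 0.08 = 4.64
  Oral exam 95 × 0.08 = 7.6
  Theory 74 × 0.23 = 17.02
  Skills demo 85 × 0.15 = 12.75
  Applied module 67 × 0.11 = 7.37
  Case study 46 × 0.08 = 3.68
Sum = 70.71
70.71 ≥ 70 → Pass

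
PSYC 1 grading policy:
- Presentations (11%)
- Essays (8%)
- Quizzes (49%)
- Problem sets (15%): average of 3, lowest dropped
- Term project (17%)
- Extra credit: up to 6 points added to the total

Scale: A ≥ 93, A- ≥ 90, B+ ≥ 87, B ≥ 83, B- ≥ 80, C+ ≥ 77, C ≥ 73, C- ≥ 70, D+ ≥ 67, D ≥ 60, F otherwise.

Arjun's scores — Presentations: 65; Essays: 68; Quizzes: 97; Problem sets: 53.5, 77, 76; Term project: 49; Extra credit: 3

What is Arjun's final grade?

B-

Problem sets: drop 53.5 → average of remaining 2 = 153/2 = 76.5
Weighted total:
  Presentations 65 × 0.11 = 7.15
  Essays 68 × 0.08 = 5.44
  Quizzes 97 × 0.49 = 47.53
  Problem sets 76.5 × 0.15 = 11.475
  Term project 49 × 0.17 = 8.33
Sum = 79.925
Extra credit: 79.925 + 3 = 82.925
82.925 is ≥ 80 and < 83 → B-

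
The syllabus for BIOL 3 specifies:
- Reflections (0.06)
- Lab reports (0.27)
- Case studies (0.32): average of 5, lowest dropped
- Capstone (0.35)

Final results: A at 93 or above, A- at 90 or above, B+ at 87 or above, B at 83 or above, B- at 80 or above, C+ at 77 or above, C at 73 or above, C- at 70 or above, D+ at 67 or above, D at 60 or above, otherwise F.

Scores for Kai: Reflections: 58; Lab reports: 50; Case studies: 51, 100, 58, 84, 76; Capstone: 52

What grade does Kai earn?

D

Case studies: drop 51 → average of remaining 4 = 318/4 = 79.5
Weighted total:
  Reflections 58 × 0.06 = 3.48
  Lab reports 50 × 0.27 = 13.5
  Case studies 79.5 × 0.32 = 25.44
  Capstone 52 × 0.35 = 18.2
Sum = 60.62
60.62 is ≥ 60 and < 67 → D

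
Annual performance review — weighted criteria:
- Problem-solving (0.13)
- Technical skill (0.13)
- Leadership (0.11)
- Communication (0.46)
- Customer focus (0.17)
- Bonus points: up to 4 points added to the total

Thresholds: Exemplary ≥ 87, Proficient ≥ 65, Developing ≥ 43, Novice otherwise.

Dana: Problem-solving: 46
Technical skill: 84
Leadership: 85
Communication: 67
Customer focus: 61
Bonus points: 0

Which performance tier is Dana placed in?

Proficient

Weighted total:
  Problem-solving 46 × 0.13 = 5.98
  Technical skill 84 × 0.13 = 10.92
  Leadership 85 × 0.11 = 9.35
  Communication 67 × 0.46 = 30.82
  Customer focus 61 × 0.17 = 10.37
Sum = 67.44
Bonus points: 67.44 + 0 = 67.44
67.44 is ≥ 65 and < 87 → Proficient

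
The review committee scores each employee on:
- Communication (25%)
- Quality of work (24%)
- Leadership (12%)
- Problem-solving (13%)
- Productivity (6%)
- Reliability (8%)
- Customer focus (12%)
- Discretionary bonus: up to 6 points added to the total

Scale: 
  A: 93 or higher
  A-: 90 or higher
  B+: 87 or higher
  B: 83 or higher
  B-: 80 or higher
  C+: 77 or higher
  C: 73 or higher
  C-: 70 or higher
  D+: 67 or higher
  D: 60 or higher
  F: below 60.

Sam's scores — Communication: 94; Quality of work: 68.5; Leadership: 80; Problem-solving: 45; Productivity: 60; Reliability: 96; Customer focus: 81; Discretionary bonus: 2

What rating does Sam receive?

Weighted total:
  Communication 94 × 0.25 = 23.5
  Quality of work 68.5 × 0.24 = 16.44
  Leadership 80 × 0.12 = 9.6
  Problem-solving 45 × 0.13 = 5.85
  Productivity 60 × 0.06 = 3.6
  Reliability 96 × 0.08 = 7.68
  Customer focus 81 × 0.12 = 9.72
Sum = 76.39
Discretionary bonus: 76.39 + 2 = 78.39
78.39 is ≥ 77 and < 80 → C+

C+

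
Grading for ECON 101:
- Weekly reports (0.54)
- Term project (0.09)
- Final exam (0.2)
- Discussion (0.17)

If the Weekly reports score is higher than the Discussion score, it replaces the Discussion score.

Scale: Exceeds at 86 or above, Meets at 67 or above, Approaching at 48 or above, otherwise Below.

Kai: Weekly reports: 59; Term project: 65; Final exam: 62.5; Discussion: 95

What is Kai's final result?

Weekly reports (59) ≤ Discussion (95), so Discussion stays at 95.
Weighted total:
  Weekly reports 59 × 0.54 = 31.86
  Term project 65 × 0.09 = 5.85
  Final exam 62.5 × 0.2 = 12.5
  Discussion 95 × 0.17 = 16.15
Sum = 66.36
66.36 is ≥ 48 and < 67 → Approaching

Approaching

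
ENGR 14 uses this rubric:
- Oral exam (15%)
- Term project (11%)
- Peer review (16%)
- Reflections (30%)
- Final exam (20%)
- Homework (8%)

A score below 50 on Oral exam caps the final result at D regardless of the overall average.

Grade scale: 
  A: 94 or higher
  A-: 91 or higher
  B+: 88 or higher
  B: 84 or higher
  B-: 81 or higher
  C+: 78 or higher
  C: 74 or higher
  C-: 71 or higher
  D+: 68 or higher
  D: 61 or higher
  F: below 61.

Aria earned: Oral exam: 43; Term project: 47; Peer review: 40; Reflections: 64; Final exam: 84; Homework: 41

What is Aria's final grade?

F

Oral exam score 43 < 50: minimum not met.
Weighted total:
  Oral exam 43 × 0.15 = 6.45
  Term project 47 × 0.11 = 5.17
  Peer review 40 × 0.16 = 6.4
  Reflections 64 × 0.3 = 19.2
  Final exam 84 × 0.2 = 16.8
  Homework 41 × 0.08 = 3.28
Sum = 57.3
57.3 would be F; cap at D applies → F.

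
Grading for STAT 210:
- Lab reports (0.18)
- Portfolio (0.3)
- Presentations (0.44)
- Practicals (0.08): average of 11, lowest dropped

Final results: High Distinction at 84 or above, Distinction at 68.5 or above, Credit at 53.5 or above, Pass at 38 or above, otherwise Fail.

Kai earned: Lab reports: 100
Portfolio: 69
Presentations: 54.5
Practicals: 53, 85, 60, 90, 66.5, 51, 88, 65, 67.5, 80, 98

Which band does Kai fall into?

Practicals: drop 51 → average of remaining 10 = 753/10 = 75.3
Weighted total:
  Lab reports 100 × 0.18 = 18
  Portfolio 69 × 0.3 = 20.7
  Presentations 54.5 × 0.44 = 23.98
  Practicals 75.3 × 0.08 = 6.024
Sum = 68.704
68.704 is ≥ 68.5 and < 84 → Distinction

Distinction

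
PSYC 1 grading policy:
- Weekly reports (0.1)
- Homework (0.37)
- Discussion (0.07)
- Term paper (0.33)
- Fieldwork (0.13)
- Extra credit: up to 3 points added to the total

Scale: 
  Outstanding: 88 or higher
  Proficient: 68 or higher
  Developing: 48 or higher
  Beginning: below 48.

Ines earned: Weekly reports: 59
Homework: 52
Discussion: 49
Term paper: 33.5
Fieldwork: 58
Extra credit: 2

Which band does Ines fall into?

Weighted total:
  Weekly reports 59 × 0.1 = 5.9
  Homework 52 × 0.37 = 19.24
  Discussion 49 × 0.07 = 3.43
  Term paper 33.5 × 0.33 = 11.055
  Fieldwork 58 × 0.13 = 7.54
Sum = 47.165
Extra credit: 47.165 + 2 = 49.165
49.165 is ≥ 48 and < 68 → Developing

Developing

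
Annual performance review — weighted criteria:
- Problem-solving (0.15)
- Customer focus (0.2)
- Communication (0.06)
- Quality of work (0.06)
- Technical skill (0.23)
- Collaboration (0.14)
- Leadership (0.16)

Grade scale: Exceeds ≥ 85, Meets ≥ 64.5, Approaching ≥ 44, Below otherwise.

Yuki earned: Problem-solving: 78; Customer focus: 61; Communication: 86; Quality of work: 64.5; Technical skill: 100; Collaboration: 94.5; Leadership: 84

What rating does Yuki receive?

Meets

Weighted total:
  Problem-solving 78 × 0.15 = 11.7
  Customer focus 61 × 0.2 = 12.2
  Communication 86 × 0.06 = 5.16
  Quality of work 64.5 × 0.06 = 3.87
  Technical skill 100 × 0.23 = 23
  Collaboration 94.5 × 0.14 = 13.23
  Leadership 84 × 0.16 = 13.44
Sum = 82.6
82.6 is ≥ 64.5 and < 85 → Meets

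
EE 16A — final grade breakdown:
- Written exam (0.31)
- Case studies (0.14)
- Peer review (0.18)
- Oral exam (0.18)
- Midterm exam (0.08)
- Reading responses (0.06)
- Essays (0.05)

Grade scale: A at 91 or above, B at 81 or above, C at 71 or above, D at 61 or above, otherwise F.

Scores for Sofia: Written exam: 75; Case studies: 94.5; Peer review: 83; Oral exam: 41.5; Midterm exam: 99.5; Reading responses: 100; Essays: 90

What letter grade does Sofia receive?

Weighted total:
  Written exam 75 × 0.31 = 23.25
  Case studies 94.5 × 0.14 = 13.23
  Peer review 83 × 0.18 = 14.94
  Oral exam 41.5 × 0.18 = 7.47
  Midterm exam 99.5 × 0.08 = 7.96
  Reading responses 100 × 0.06 = 6
  Essays 90 × 0.05 = 4.5
Sum = 77.35
77.35 is ≥ 71 and < 81 → C

C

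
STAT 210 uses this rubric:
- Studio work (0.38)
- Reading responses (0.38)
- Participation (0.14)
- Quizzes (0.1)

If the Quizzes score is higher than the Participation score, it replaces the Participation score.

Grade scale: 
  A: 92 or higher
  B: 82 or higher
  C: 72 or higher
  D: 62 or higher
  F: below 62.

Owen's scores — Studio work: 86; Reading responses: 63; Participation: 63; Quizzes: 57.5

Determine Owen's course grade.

D

Quizzes (57.5) ≤ Participation (63), so Participation stays at 63.
Weighted total:
  Studio work 86 × 0.38 = 32.68
  Reading responses 63 × 0.38 = 23.94
  Participation 63 × 0.14 = 8.82
  Quizzes 57.5 × 0.1 = 5.75
Sum = 71.19
71.19 is ≥ 62 and < 72 → D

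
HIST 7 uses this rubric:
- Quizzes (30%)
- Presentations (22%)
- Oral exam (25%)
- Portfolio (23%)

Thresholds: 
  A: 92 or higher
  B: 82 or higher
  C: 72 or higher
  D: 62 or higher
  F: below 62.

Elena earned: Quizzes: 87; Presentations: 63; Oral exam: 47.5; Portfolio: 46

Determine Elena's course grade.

D

Weighted total:
  Quizzes 87 × 0.3 = 26.1
  Presentations 63 × 0.22 = 13.86
  Oral exam 47.5 × 0.25 = 11.875
  Portfolio 46 × 0.23 = 10.58
Sum = 62.415
62.415 is ≥ 62 and < 72 → D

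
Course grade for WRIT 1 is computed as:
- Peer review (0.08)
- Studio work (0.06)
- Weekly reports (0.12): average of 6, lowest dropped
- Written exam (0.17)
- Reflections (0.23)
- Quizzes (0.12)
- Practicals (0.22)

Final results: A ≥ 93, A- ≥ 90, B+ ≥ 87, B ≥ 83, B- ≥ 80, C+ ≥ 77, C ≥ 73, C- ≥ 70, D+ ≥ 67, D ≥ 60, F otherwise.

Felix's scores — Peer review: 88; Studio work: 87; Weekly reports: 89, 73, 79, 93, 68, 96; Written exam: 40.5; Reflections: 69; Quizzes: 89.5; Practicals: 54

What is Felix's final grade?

Weekly reports: drop 68 → average of remaining 5 = 430/5 = 86
Weighted total:
  Peer review 88 × 0.08 = 7.04
  Studio work 87 × 0.06 = 5.22
  Weekly reports 86 × 0.12 = 10.32
  Written exam 40.5 × 0.17 = 6.885
  Reflections 69 × 0.23 = 15.87
  Quizzes 89.5 × 0.12 = 10.74
  Practicals 54 × 0.22 = 11.88
Sum = 67.955
67.955 is ≥ 67 and < 70 → D+

D+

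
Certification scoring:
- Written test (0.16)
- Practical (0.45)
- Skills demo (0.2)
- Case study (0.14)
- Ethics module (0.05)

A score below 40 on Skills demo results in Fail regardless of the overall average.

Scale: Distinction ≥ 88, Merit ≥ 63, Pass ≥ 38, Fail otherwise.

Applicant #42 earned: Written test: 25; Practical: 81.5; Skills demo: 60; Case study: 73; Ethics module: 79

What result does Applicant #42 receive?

Merit

Skills demo score 60 ≥ 40: minimum met.
Weighted total:
  Written test 25 × 0.16 = 4
  Practical 81.5 × 0.45 = 36.675
  Skills demo 60 × 0.2 = 12
  Case study 73 × 0.14 = 10.22
  Ethics module 79 × 0.05 = 3.95
Sum = 66.845
66.845 is ≥ 63 and < 88 → Merit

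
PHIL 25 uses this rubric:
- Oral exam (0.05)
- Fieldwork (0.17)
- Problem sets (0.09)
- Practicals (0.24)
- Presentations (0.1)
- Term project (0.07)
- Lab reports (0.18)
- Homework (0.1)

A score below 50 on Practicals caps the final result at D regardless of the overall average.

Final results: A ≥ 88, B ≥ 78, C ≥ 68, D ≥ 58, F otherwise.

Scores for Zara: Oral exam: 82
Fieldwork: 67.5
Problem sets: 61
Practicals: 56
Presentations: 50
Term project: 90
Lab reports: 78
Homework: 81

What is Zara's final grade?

D

Practicals score 56 ≥ 50: minimum met.
Weighted total:
  Oral exam 82 × 0.05 = 4.1
  Fieldwork 67.5 × 0.17 = 11.475
  Problem sets 61 × 0.09 = 5.49
  Practicals 56 × 0.24 = 13.44
  Presentations 50 × 0.1 = 5
  Term project 90 × 0.07 = 6.3
  Lab reports 78 × 0.18 = 14.04
  Homework 81 × 0.1 = 8.1
Sum = 67.945
67.945 is ≥ 58 and < 68 → D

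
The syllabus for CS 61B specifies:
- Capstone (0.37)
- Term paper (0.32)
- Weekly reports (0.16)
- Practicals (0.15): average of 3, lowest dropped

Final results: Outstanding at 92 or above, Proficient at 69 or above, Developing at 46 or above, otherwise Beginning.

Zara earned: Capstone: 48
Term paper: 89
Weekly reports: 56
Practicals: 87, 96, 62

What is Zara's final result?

Developing

Practicals: drop 62 → average of remaining 2 = 183/2 = 91.5
Weighted total:
  Capstone 48 × 0.37 = 17.76
  Term paper 89 × 0.32 = 28.48
  Weekly reports 56 × 0.16 = 8.96
  Practicals 91.5 × 0.15 = 13.725
Sum = 68.925
68.925 is ≥ 46 and < 69 → Developing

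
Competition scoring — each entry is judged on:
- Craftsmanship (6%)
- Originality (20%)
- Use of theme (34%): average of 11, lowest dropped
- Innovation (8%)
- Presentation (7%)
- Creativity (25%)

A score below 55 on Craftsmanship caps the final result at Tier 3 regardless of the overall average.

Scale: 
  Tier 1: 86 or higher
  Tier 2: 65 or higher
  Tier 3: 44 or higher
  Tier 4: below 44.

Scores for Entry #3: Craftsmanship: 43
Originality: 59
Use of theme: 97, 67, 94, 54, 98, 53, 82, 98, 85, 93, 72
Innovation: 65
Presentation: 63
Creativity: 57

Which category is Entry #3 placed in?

Tier 3

Use of theme: drop 53 → average of remaining 10 = 840/10 = 84
Craftsmanship score 43 < 55: minimum not met.
Weighted total:
  Craftsmanship 43 × 0.06 = 2.58
  Originality 59 × 0.2 = 11.8
  Use of theme 84 × 0.34 = 28.56
  Innovation 65 × 0.08 = 5.2
  Presentation 63 × 0.07 = 4.41
  Creativity 57 × 0.25 = 14.25
Sum = 66.8
66.8 would be Tier 2; cap at Tier 3 applies → Tier 3.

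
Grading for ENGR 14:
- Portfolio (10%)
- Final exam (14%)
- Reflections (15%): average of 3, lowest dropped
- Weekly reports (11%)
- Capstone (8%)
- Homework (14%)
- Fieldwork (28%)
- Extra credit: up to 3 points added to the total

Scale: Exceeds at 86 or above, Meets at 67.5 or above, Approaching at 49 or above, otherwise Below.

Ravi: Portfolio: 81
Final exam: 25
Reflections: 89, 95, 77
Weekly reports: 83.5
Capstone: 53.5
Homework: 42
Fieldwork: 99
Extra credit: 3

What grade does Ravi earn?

Reflections: drop 77 → average of remaining 2 = 184/2 = 92
Weighted total:
  Portfolio 81 × 0.1 = 8.1
  Final exam 25 × 0.14 = 3.5
  Reflections 92 × 0.15 = 13.8
  Weekly reports 83.5 × 0.11 = 9.185
  Capstone 53.5 × 0.08 = 4.28
  Homework 42 × 0.14 = 5.88
  Fieldwork 99 × 0.28 = 27.72
Sum = 72.465
Extra credit: 72.465 + 3 = 75.465
75.465 is ≥ 67.5 and < 86 → Meets

Meets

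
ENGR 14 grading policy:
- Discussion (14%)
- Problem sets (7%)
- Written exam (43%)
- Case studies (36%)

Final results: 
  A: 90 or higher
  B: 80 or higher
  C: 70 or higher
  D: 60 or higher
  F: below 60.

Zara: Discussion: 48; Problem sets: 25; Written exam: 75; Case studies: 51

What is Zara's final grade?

Weighted total:
  Discussion 48 × 0.14 = 6.72
  Problem sets 25 × 0.07 = 1.75
  Written exam 75 × 0.43 = 32.25
  Case studies 51 × 0.36 = 18.36
Sum = 59.08
59.08 < 60 → F

F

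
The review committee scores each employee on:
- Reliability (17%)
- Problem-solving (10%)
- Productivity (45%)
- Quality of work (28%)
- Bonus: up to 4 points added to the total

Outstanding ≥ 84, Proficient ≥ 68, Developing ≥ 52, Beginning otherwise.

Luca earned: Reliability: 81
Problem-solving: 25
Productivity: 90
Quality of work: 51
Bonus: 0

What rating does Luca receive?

Weighted total:
  Reliability 81 × 0.17 = 13.77
  Problem-solving 25 × 0.1 = 2.5
  Productivity 90 × 0.45 = 40.5
  Quality of work 51 × 0.28 = 14.28
Sum = 71.05
Bonus: 71.05 + 0 = 71.05
71.05 is ≥ 68 and < 84 → Proficient

Proficient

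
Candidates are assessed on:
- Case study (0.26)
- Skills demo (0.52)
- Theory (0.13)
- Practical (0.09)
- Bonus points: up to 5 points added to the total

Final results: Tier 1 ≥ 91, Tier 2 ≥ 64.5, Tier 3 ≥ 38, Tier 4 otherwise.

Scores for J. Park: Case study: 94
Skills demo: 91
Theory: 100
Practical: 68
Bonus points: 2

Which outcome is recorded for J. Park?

Tier 1

Weighted total:
  Case study 94 × 0.26 = 24.44
  Skills demo 91 × 0.52 = 47.32
  Theory 100 × 0.13 = 13
  Practical 68 × 0.09 = 6.12
Sum = 90.88
Bonus points: 90.88 + 2 = 92.88
92.88 ≥ 91 → Tier 1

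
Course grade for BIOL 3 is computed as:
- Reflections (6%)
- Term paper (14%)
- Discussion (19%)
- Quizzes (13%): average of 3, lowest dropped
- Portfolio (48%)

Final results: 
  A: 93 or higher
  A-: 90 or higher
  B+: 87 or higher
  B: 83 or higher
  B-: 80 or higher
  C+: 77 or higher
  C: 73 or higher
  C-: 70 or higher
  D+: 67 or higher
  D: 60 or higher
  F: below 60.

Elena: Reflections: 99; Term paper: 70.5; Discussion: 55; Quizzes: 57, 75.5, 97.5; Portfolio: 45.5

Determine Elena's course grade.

Quizzes: drop 57 → average of remaining 2 = 173/2 = 86.5
Weighted total:
  Reflections 99 × 0.06 = 5.94
  Term paper 70.5 × 0.14 = 9.87
  Discussion 55 × 0.19 = 10.45
  Quizzes 86.5 × 0.13 = 11.245
  Portfolio 45.5 × 0.48 = 21.84
Sum = 59.345
59.345 < 60 → F

F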